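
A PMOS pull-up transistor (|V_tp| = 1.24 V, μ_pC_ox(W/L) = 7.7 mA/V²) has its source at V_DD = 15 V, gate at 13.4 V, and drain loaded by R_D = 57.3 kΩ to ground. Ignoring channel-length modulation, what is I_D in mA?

I_D = 0.260 mA

V_SG = V_DD − V_G = 15 − 13.4 = 1.6 V, so V_ov = 1.6 − 1.24 = 0.36 V.
Assume saturation: I_D = ½ k_p V_ov² = 0.5 × 7.7 × 0.36² = 0.499 mA, giving V_SD = V_DD − I_D R_D = 15 − 0.499 × 57.3 = -13.6 V.
But -13.6 V < V_ov = 0.36 V, so the device is actually in triode.
In triode I_D = k_p[V_ov V_SD − ½ V_SD²] and I_D = (V_DD − V_SD)/R_D. Equating: 221 V_SD² − 159.8 V_SD + 15 = 0, giving V_SD = 0.111 V (the root below V_ov).
I_D = (15 − 0.111) / 57.3 = 0.26 mA.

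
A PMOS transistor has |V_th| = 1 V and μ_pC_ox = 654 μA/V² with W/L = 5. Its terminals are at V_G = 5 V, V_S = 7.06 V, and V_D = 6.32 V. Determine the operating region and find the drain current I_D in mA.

V_SG = V_S − V_G = 7.06 − 5 = 2.06 V; V_SD = V_S − V_D = 7.06 − 6.32 = 0.74 V.
k_p = μ_pC_ox · (W/L) = 3.27 mA/V².
V_ov = V_SG − |V_th| = 2.06 − 1 = 1.06 V.
Since V_SD = 0.74 V < V_ov = 1.06 V, the device is in the triode region.
I_D = k_p [V_ov · V_SD − ½ V_SD²] = 3.27 × [1.06 × 0.74 − 0.5 × 0.74²] = 1.67 mA.

Triode; I_D = 1.67 mA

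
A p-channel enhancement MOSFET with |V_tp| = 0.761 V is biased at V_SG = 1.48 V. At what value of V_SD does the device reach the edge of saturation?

V_SD,sat = 0.719 V

The boundary between triode and saturation is V_SD = V_SG − |V_tp| = V_ov.
V_ov = 1.48 − 0.761 = 0.719 V.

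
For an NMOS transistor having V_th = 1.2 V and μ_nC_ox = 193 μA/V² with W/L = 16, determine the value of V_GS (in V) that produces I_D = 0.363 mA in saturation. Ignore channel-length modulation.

k_n = μ_nC_ox · (W/L) = 3.088 mA/V².
In saturation I_D = ½ k_n (V_GS − V_th)², so V_GS − V_th = √(2 I_D / k_n) = √(2 × 0.363 / 3.088) = 0.485 V.
V_GS = 1.2 + 0.485 = 1.68 V.

V_GS = 1.68 V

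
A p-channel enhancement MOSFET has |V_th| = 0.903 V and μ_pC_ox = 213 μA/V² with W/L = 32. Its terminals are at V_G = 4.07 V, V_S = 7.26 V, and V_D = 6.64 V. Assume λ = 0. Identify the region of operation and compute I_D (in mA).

V_SG = V_S − V_G = 7.26 − 4.07 = 3.19 V; V_SD = V_S − V_D = 7.26 − 6.64 = 0.62 V.
k_p = μ_pC_ox · (W/L) = 6.816 mA/V².
V_ov = V_SG − |V_th| = 3.19 − 0.903 = 2.29 V.
Since V_SD = 0.62 V < V_ov = 2.29 V, the device is in the triode region.
I_D = k_p [V_ov · V_SD − ½ V_SD²] = 6.816 × [2.29 × 0.62 − 0.5 × 0.62²] = 8.35 mA.

Triode; I_D = 8.35 mA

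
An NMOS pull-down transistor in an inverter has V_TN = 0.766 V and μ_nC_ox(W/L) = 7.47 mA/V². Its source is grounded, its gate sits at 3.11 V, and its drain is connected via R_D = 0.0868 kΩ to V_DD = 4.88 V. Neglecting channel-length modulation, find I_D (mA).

V_GS = V_G = 3.11 V, so V_ov = 3.11 − 0.766 = 2.34 V.
Assume saturation: I_D = ½ k_n V_ov² = 0.5 × 7.47 × 2.34² = 20.5 mA, giving V_DS = V_DD − I_D R_D = 4.88 − 20.5 × 0.0868 = 3.1 V.
V_DS = 3.1 V ≥ V_ov = 2.34 V, confirming saturation.

I_D = 20.5 mA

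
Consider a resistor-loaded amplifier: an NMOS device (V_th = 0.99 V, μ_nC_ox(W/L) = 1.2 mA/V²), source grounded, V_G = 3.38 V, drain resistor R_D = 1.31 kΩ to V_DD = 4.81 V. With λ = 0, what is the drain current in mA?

I_D = 2.69 mA

V_GS = V_G = 3.38 V, so V_ov = 3.38 − 0.99 = 2.39 V.
Assume saturation: I_D = ½ k_n V_ov² = 0.5 × 1.2 × 2.39² = 3.43 mA, giving V_DS = V_DD − I_D R_D = 4.81 − 3.43 × 1.31 = 0.32 V.
But 0.32 V < V_ov = 2.39 V, so the device is actually in triode.
In triode I_D = k_n[V_ov V_DS − ½ V_DS²] and I_D = (V_DD − V_DS)/R_D. Equating: 0.786 V_DS² − 4.757 V_DS + 4.81 = 0, giving V_DS = 1.28 V (the root below V_ov).
I_D = (4.81 − 1.28) / 1.31 = 2.69 mA.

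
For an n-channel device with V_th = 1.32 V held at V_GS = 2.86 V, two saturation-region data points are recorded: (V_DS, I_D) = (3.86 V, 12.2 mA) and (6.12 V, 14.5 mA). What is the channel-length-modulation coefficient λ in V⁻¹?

With V_GS fixed, I_D ∝ (1 + λ V_DS) in saturation, so I_D2/I_D1 = (1 + λ V_DS2)/(1 + λ V_DS1).
14.5/12.2 = 1.189 = (1 + 6.12 λ)/(1 + 3.86 λ).
Solving: λ (I_D1 V_DS2 − I_D2 V_DS1) = I_D2 − I_D1, so λ = (14.5 − 12.2) / (12.2 × 6.12 − 14.5 × 3.86) = 2.3 / 18.7 = 0.123 V⁻¹.

λ = 0.123 V⁻¹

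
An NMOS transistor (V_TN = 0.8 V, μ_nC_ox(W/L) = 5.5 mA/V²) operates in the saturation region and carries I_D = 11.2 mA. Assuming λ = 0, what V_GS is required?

In saturation I_D = ½ k_n (V_GS − V_TN)², so V_GS − V_TN = √(2 I_D / k_n) = √(2 × 11.2 / 5.5) = 2.02 V.
V_GS = 0.8 + 2.02 = 2.82 V.

V_GS = 2.82 V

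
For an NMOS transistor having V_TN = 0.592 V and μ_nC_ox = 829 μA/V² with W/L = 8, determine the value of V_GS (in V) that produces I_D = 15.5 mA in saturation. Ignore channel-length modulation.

k_n = μ_nC_ox · (W/L) = 6.632 mA/V².
In saturation I_D = ½ k_n (V_GS − V_TN)², so V_GS − V_TN = √(2 I_D / k_n) = √(2 × 15.5 / 6.632) = 2.16 V.
V_GS = 0.592 + 2.16 = 2.75 V.

V_GS = 2.75 V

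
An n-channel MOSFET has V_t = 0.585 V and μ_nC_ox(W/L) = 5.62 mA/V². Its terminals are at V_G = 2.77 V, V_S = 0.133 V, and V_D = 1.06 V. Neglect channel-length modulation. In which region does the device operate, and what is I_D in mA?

V_GS = V_G − V_S = 2.77 − 0.133 = 2.64 V; V_DS = V_D − V_S = 1.06 − 0.133 = 0.927 V.
V_ov = V_GS − V_t = 2.64 − 0.585 = 2.05 V.
Since V_DS = 0.927 V < V_ov = 2.05 V, the device is in the triode region.
I_D = k_n [V_ov · V_DS − ½ V_DS²] = 5.62 × [2.05 × 0.927 − 0.5 × 0.927²] = 8.28 mA.

Triode; I_D = 8.28 mA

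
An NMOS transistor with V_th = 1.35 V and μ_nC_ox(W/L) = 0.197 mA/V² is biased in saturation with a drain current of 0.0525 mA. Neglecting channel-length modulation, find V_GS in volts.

In saturation I_D = ½ k_n (V_GS − V_th)², so V_GS − V_th = √(2 I_D / k_n) = √(2 × 0.0525 / 0.197) = 0.73 V.
V_GS = 1.35 + 0.73 = 2.08 V.

V_GS = 2.08 V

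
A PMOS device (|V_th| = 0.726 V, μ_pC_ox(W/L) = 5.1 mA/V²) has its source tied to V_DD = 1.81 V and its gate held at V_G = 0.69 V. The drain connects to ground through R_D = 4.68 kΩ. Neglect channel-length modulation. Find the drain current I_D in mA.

I_D = 0.335 mA

V_SG = V_DD − V_G = 1.81 − 0.69 = 1.12 V, so V_ov = 1.12 − 0.726 = 0.394 V.
Assume saturation: I_D = ½ k_p V_ov² = 0.5 × 5.1 × 0.394² = 0.396 mA, giving V_SD = V_DD − I_D R_D = 1.81 − 0.396 × 4.68 = -0.0426 V.
But -0.0426 V < V_ov = 0.394 V, so the device is actually in triode.
In triode I_D = k_p[V_ov V_SD − ½ V_SD²] and I_D = (V_DD − V_SD)/R_D. Equating: 11.9 V_SD² − 10.4 V_SD + 1.81 = 0, giving V_SD = 0.24 V (the root below V_ov).
I_D = (1.81 − 0.24) / 4.68 = 0.335 mA.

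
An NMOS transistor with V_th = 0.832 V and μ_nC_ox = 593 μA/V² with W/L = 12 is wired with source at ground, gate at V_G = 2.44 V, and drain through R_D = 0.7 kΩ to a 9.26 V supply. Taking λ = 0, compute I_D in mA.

I_D = 9.20 mA

V_GS = V_G = 2.44 V, so V_ov = 2.44 − 0.832 = 1.61 V.
k_n = μ_nC_ox · (W/L) = 7.116 mA/V².
Assume saturation: I_D = ½ k_n V_ov² = 0.5 × 7.116 × 1.61² = 9.2 mA, giving V_DS = V_DD − I_D R_D = 9.26 − 9.2 × 0.7 = 2.82 V.
V_DS = 2.82 V ≥ V_ov = 1.61 V, confirming saturation.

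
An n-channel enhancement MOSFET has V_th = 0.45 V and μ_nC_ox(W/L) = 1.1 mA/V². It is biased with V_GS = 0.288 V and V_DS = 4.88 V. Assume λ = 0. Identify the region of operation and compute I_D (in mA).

V_GS = 0.288 V < V_th = 0.45 V, so the transistor is in cutoff.

Cutoff; I_D = 0 mA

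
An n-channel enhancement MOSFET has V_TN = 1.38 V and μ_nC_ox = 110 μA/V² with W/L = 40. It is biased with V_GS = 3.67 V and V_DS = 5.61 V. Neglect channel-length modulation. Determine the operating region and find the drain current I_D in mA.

k_n = μ_nC_ox · (W/L) = 4.4 mA/V².
V_ov = V_GS − V_TN = 3.67 − 1.38 = 2.29 V.
Since V_DS = 5.61 V ≥ V_ov = 2.29 V, the device is in saturation.
I_D = ½ k_n V_ov² = 0.5 × 4.4 × 2.29² = 11.5 mA.

Saturation; I_D = 11.5 mA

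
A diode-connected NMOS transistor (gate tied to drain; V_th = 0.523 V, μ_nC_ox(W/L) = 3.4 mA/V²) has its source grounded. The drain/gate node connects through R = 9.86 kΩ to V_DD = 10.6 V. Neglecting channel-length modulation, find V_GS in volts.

With gate tied to drain, V_GS = V_DS ≥ V_GS − V_th, so the device is in saturation.
KCL at the drain: ½ k_n (V_GS − V_th)² = (V_DD − V_GS)/R.
Let x = V_GS − 0.523. Then 16.8 x² + x − 10.08 = 0, giving x = 0.746 V (positive root), so V_GS = 1.27 V.
I_D = (V_DD − V_GS)/R = (10.6 − 1.27) / 9.86 = 0.946 mA.

V_GS = 1.27 V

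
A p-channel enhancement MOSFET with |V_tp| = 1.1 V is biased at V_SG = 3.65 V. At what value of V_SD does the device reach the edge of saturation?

V_SD,sat = 2.55 V

The boundary between triode and saturation is V_SD = V_SG − |V_tp| = V_ov.
V_ov = 3.65 − 1.1 = 2.55 V.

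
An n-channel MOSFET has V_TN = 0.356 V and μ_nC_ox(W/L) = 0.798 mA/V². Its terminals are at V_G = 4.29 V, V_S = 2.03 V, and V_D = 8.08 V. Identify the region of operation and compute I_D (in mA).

Saturation; I_D = 1.45 mA

V_GS = V_G − V_S = 4.29 − 2.03 = 2.26 V; V_DS = V_D − V_S = 8.08 − 2.03 = 6.05 V.
V_ov = V_GS − V_TN = 2.26 − 0.356 = 1.9 V.
Since V_DS = 6.05 V ≥ V_ov = 1.9 V, the device is in saturation.
I_D = ½ k_n V_ov² = 0.5 × 0.798 × 1.9² = 1.45 mA.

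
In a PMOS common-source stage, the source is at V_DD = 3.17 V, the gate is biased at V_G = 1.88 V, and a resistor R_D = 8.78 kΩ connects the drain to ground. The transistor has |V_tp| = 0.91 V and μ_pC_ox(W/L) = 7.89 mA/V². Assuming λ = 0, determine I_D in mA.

V_SG = V_DD − V_G = 3.17 − 1.88 = 1.29 V, so V_ov = 1.29 − 0.91 = 0.38 V.
Assume saturation: I_D = ½ k_p V_ov² = 0.5 × 7.89 × 0.38² = 0.57 mA, giving V_SD = V_DD − I_D R_D = 3.17 − 0.57 × 8.78 = -1.83 V.
But -1.83 V < V_ov = 0.38 V, so the device is actually in triode.
In triode I_D = k_p[V_ov V_SD − ½ V_SD²] and I_D = (V_DD − V_SD)/R_D. Equating: 34.6 V_SD² − 27.32 V_SD + 3.17 = 0, giving V_SD = 0.141 V (the root below V_ov).
I_D = (3.17 − 0.141) / 8.78 = 0.345 mA.

I_D = 0.345 mA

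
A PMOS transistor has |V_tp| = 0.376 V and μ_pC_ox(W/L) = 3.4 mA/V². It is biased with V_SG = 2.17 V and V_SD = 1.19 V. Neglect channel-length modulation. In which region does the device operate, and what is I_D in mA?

Triode; I_D = 4.85 mA

V_ov = V_SG − |V_tp| = 2.17 − 0.376 = 1.79 V.
Since V_SD = 1.19 V < V_ov = 1.79 V, the device is in the triode region.
I_D = k_p [V_ov · V_SD − ½ V_SD²] = 3.4 × [1.79 × 1.19 − 0.5 × 1.19²] = 4.85 mA.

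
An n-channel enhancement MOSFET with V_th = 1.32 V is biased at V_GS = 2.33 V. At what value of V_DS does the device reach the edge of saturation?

V_DS,sat = 1.01 V

The boundary between triode and saturation is V_DS = V_GS − V_th = V_ov.
V_ov = 2.33 − 1.32 = 1.01 V.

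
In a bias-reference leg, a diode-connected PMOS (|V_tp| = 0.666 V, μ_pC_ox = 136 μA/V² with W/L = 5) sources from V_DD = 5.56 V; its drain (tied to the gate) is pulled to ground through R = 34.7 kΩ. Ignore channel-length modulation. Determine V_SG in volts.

V_SG = 1.27 V

With gate tied to drain, V_SG = V_SD ≥ V_SG − |V_tp|, so the device is in saturation.
k_p = μ_pC_ox · (W/L) = 0.68 mA/V².
KCL at the drain: ½ k_p (V_SG − |V_tp|)² = (V_DD − V_SG)/R.
Let x = V_SG − 0.666. Then 11.8 x² + x − 4.894 = 0, giving x = 0.603 V (positive root), so V_SG = 1.27 V.
I_D = (V_DD − V_SG)/R = (5.56 − 1.27) / 34.7 = 0.124 mA.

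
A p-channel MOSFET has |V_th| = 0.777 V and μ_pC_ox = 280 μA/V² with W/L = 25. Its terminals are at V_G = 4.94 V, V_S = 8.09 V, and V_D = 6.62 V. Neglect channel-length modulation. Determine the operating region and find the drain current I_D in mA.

Triode; I_D = 16.9 mA

V_SG = V_S − V_G = 8.09 − 4.94 = 3.15 V; V_SD = V_S − V_D = 8.09 − 6.62 = 1.47 V.
k_p = μ_pC_ox · (W/L) = 7 mA/V².
V_ov = V_SG − |V_th| = 3.15 − 0.777 = 2.37 V.
Since V_SD = 1.47 V < V_ov = 2.37 V, the device is in the triode region.
I_D = k_p [V_ov · V_SD − ½ V_SD²] = 7 × [2.37 × 1.47 − 0.5 × 1.47²] = 16.9 mA.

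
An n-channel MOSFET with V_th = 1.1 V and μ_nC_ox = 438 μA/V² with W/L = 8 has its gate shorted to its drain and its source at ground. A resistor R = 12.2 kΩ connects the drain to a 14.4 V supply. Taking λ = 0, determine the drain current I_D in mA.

I_D = 1.03 mA

With gate tied to drain, V_GS = V_DS ≥ V_GS − V_th, so the device is in saturation.
k_n = μ_nC_ox · (W/L) = 3.504 mA/V².
KCL at the drain: ½ k_n (V_GS − V_th)² = (V_DD − V_GS)/R.
Let x = V_GS − 1.1. Then 21.4 x² + x − 13.3 = 0, giving x = 0.766 V (positive root), so V_GS = 1.87 V.
I_D = (V_DD − V_GS)/R = (14.4 − 1.87) / 12.2 = 1.03 mA.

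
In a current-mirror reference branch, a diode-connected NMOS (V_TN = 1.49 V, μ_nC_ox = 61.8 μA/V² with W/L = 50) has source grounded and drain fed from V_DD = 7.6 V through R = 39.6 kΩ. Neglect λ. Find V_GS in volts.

V_GS = 1.80 V

With gate tied to drain, V_GS = V_DS ≥ V_GS − V_TN, so the device is in saturation.
k_n = μ_nC_ox · (W/L) = 3.09 mA/V².
KCL at the drain: ½ k_n (V_GS − V_TN)² = (V_DD − V_GS)/R.
Let x = V_GS − 1.49. Then 61.2 x² + x − 6.11 = 0, giving x = 0.308 V (positive root), so V_GS = 1.8 V.
I_D = (V_DD − V_GS)/R = (7.6 − 1.8) / 39.6 = 0.147 mA.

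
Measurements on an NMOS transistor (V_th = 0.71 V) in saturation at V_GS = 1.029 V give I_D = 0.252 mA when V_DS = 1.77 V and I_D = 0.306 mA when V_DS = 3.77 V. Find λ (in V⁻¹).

λ = 0.132 V⁻¹

With V_GS fixed, I_D ∝ (1 + λ V_DS) in saturation, so I_D2/I_D1 = (1 + λ V_DS2)/(1 + λ V_DS1).
0.306/0.252 = 1.214 = (1 + 3.77 λ)/(1 + 1.77 λ).
Solving: λ (I_D1 V_DS2 − I_D2 V_DS1) = I_D2 − I_D1, so λ = (0.306 − 0.252) / (0.252 × 3.77 − 0.306 × 1.77) = 0.054 / 0.408 = 0.132 V⁻¹.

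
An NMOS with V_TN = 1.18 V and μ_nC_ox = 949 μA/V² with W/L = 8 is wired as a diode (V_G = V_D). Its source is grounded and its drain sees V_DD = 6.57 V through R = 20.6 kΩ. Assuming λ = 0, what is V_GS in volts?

With gate tied to drain, V_GS = V_DS ≥ V_GS − V_TN, so the device is in saturation.
k_n = μ_nC_ox · (W/L) = 7.592 mA/V².
KCL at the drain: ½ k_n (V_GS − V_TN)² = (V_DD − V_GS)/R.
Let x = V_GS − 1.18. Then 78.2 x² + x − 5.39 = 0, giving x = 0.256 V (positive root), so V_GS = 1.44 V.
I_D = (V_DD − V_GS)/R = (6.57 − 1.44) / 20.6 = 0.249 mA.

V_GS = 1.44 V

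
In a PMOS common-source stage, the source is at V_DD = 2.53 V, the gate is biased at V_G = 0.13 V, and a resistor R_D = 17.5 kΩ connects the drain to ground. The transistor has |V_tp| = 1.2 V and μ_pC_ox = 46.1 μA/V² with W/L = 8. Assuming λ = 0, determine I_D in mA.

I_D = 0.126 mA

V_SG = V_DD − V_G = 2.53 − 0.13 = 2.4 V, so V_ov = 2.4 − 1.2 = 1.2 V.
k_p = μ_pC_ox · (W/L) = 0.3688 mA/V².
Assume saturation: I_D = ½ k_p V_ov² = 0.5 × 0.3688 × 1.2² = 0.266 mA, giving V_SD = V_DD − I_D R_D = 2.53 − 0.266 × 17.5 = -2.12 V.
But -2.12 V < V_ov = 1.2 V, so the device is actually in triode.
In triode I_D = k_p[V_ov V_SD − ½ V_SD²] and I_D = (V_DD − V_SD)/R_D. Equating: 3.23 V_SD² − 8.745 V_SD + 2.53 = 0, giving V_SD = 0.329 V (the root below V_ov).
I_D = (2.53 − 0.329) / 17.5 = 0.126 mA.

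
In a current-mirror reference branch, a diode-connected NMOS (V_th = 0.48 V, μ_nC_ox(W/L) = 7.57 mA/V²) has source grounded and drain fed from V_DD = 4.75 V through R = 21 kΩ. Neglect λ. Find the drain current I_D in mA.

I_D = 0.193 mA

With gate tied to drain, V_GS = V_DS ≥ V_GS − V_th, so the device is in saturation.
KCL at the drain: ½ k_n (V_GS − V_th)² = (V_DD − V_GS)/R.
Let x = V_GS − 0.48. Then 79.5 x² + x − 4.27 = 0, giving x = 0.226 V (positive root), so V_GS = 0.706 V.
I_D = (V_DD − V_GS)/R = (4.75 − 0.706) / 21 = 0.193 mA.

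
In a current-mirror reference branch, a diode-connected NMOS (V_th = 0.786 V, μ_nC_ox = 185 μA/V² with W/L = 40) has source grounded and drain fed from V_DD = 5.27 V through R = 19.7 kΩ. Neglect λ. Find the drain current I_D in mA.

With gate tied to drain, V_GS = V_DS ≥ V_GS − V_th, so the device is in saturation.
k_n = μ_nC_ox · (W/L) = 7.4 mA/V².
KCL at the drain: ½ k_n (V_GS − V_th)² = (V_DD − V_GS)/R.
Let x = V_GS − 0.786. Then 72.9 x² + x − 4.484 = 0, giving x = 0.241 V (positive root), so V_GS = 1.03 V.
I_D = (V_DD − V_GS)/R = (5.27 − 1.03) / 19.7 = 0.215 mA.

I_D = 0.215 mA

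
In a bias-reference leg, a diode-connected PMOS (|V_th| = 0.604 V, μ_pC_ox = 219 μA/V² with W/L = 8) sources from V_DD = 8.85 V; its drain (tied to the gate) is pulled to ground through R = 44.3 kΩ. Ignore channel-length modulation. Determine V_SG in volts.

V_SG = 1.05 V

With gate tied to drain, V_SG = V_SD ≥ V_SG − |V_th|, so the device is in saturation.
k_p = μ_pC_ox · (W/L) = 1.752 mA/V².
KCL at the drain: ½ k_p (V_SG − |V_th|)² = (V_DD − V_SG)/R.
Let x = V_SG − 0.604. Then 38.8 x² + x − 8.246 = 0, giving x = 0.448 V (positive root), so V_SG = 1.05 V.
I_D = (V_DD − V_SG)/R = (8.85 − 1.05) / 44.3 = 0.176 mA.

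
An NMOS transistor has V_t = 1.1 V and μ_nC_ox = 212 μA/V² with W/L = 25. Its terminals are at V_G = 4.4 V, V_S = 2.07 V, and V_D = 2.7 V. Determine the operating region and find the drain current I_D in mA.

V_GS = V_G − V_S = 4.4 − 2.07 = 2.33 V; V_DS = V_D − V_S = 2.7 − 2.07 = 0.63 V.
k_n = μ_nC_ox · (W/L) = 5.3 mA/V².
V_ov = V_GS − V_t = 2.33 − 1.1 = 1.23 V.
Since V_DS = 0.63 V < V_ov = 1.23 V, the device is in the triode region.
I_D = k_n [V_ov · V_DS − ½ V_DS²] = 5.3 × [1.23 × 0.63 − 0.5 × 0.63²] = 3.06 mA.

Triode; I_D = 3.06 mA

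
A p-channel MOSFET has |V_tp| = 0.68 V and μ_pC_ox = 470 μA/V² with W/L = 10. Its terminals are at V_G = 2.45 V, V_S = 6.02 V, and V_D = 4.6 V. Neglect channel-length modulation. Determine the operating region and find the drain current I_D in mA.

V_SG = V_S − V_G = 6.02 − 2.45 = 3.57 V; V_SD = V_S − V_D = 6.02 − 4.6 = 1.42 V.
k_p = μ_pC_ox · (W/L) = 4.7 mA/V².
V_ov = V_SG − |V_tp| = 3.57 − 0.68 = 2.89 V.
Since V_SD = 1.42 V < V_ov = 2.89 V, the device is in the triode region.
I_D = k_p [V_ov · V_SD − ½ V_SD²] = 4.7 × [2.89 × 1.42 − 0.5 × 1.42²] = 14.5 mA.

Triode; I_D = 14.5 mA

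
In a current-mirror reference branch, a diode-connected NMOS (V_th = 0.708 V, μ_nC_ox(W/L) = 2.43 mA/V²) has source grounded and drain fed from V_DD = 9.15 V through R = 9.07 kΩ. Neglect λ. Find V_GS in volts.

V_GS = 1.54 V

With gate tied to drain, V_GS = V_DS ≥ V_GS − V_th, so the device is in saturation.
KCL at the drain: ½ k_n (V_GS − V_th)² = (V_DD − V_GS)/R.
Let x = V_GS − 0.708. Then 11 x² + x − 8.442 = 0, giving x = 0.831 V (positive root), so V_GS = 1.54 V.
I_D = (V_DD − V_GS)/R = (9.15 − 1.54) / 9.07 = 0.839 mA.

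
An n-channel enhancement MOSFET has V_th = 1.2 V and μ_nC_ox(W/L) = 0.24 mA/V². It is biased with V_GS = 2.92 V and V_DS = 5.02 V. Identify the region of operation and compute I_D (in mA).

V_ov = V_GS − V_th = 2.92 − 1.2 = 1.72 V.
Since V_DS = 5.02 V ≥ V_ov = 1.72 V, the device is in saturation.
I_D = ½ k_n V_ov² = 0.5 × 0.24 × 1.72² = 0.355 mA.

Saturation; I_D = 0.355 mA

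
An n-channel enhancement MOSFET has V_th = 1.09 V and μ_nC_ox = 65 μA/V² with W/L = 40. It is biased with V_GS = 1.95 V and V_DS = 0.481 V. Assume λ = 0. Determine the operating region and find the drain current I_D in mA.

k_n = μ_nC_ox · (W/L) = 2.6 mA/V².
V_ov = V_GS − V_th = 1.95 − 1.09 = 0.86 V.
Since V_DS = 0.481 V < V_ov = 0.86 V, the device is in the triode region.
I_D = k_n [V_ov · V_DS − ½ V_DS²] = 2.6 × [0.86 × 0.481 − 0.5 × 0.481²] = 0.775 mA.

Triode; I_D = 0.775 mA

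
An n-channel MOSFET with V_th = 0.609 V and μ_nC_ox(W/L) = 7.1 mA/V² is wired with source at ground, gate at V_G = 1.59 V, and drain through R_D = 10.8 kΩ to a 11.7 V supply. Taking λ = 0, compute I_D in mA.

I_D = 1.07 mA

V_GS = V_G = 1.59 V, so V_ov = 1.59 − 0.609 = 0.981 V.
Assume saturation: I_D = ½ k_n V_ov² = 0.5 × 7.1 × 0.981² = 3.42 mA, giving V_DS = V_DD − I_D R_D = 11.7 − 3.42 × 10.8 = -25.2 V.
But -25.2 V < V_ov = 0.981 V, so the device is actually in triode.
In triode I_D = k_n[V_ov V_DS − ½ V_DS²] and I_D = (V_DD − V_DS)/R_D. Equating: 38.3 V_DS² − 76.22 V_DS + 11.7 = 0, giving V_DS = 0.168 V (the root below V_ov).
I_D = (11.7 − 0.168) / 10.8 = 1.07 mA.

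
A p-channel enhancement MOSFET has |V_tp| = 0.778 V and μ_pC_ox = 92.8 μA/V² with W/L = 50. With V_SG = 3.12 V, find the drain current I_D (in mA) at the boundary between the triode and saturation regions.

I_D = 12.7 mA

At the boundary V_SD = V_ov = V_SG − |V_tp| = 3.12 − 0.778 = 2.34 V.
k_p = μ_pC_ox · (W/L) = 4.64 mA/V².
I_D = ½ k_p V_ov² = 0.5 × 4.64 × 2.34² = 12.7 mA.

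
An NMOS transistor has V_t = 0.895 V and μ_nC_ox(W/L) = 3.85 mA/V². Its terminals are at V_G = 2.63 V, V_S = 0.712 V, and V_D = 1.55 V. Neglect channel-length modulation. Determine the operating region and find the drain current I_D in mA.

Triode; I_D = 1.95 mA

V_GS = V_G − V_S = 2.63 − 0.712 = 1.92 V; V_DS = V_D − V_S = 1.55 − 0.712 = 0.838 V.
V_ov = V_GS − V_t = 1.92 − 0.895 = 1.02 V.
Since V_DS = 0.838 V < V_ov = 1.02 V, the device is in the triode region.
I_D = k_n [V_ov · V_DS − ½ V_DS²] = 3.85 × [1.02 × 0.838 − 0.5 × 0.838²] = 1.95 mA.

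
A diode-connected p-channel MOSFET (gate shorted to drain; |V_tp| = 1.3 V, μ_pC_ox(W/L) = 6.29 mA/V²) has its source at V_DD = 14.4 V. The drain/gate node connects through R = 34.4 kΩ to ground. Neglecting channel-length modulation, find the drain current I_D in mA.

I_D = 0.371 mA

With gate tied to drain, V_SG = V_SD ≥ V_SG − |V_tp|, so the device is in saturation.
KCL at the drain: ½ k_p (V_SG − |V_tp|)² = (V_DD − V_SG)/R.
Let x = V_SG − 1.3. Then 108 x² + x − 13.1 = 0, giving x = 0.343 V (positive root), so V_SG = 1.64 V.
I_D = (V_DD − V_SG)/R = (14.4 − 1.64) / 34.4 = 0.371 mA.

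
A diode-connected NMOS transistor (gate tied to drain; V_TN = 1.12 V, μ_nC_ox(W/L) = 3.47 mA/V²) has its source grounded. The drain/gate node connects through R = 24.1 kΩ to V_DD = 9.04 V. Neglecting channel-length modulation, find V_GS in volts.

With gate tied to drain, V_GS = V_DS ≥ V_GS − V_TN, so the device is in saturation.
KCL at the drain: ½ k_n (V_GS − V_TN)² = (V_DD − V_GS)/R.
Let x = V_GS − 1.12. Then 41.8 x² + x − 7.92 = 0, giving x = 0.423 V (positive root), so V_GS = 1.54 V.
I_D = (V_DD − V_GS)/R = (9.04 − 1.54) / 24.1 = 0.311 mA.

V_GS = 1.54 V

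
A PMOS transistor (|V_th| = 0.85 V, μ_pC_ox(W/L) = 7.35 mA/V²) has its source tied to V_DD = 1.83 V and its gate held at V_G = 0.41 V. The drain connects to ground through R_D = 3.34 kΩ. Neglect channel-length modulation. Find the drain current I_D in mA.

V_SG = V_DD − V_G = 1.83 − 0.41 = 1.42 V, so V_ov = 1.42 − 0.85 = 0.57 V.
Assume saturation: I_D = ½ k_p V_ov² = 0.5 × 7.35 × 0.57² = 1.19 mA, giving V_SD = V_DD − I_D R_D = 1.83 − 1.19 × 3.34 = -2.16 V.
But -2.16 V < V_ov = 0.57 V, so the device is actually in triode.
In triode I_D = k_p[V_ov V_SD − ½ V_SD²] and I_D = (V_DD − V_SD)/R_D. Equating: 12.3 V_SD² − 14.99 V_SD + 1.83 = 0, giving V_SD = 0.138 V (the root below V_ov).
I_D = (1.83 − 0.138) / 3.34 = 0.507 mA.

I_D = 0.507 mA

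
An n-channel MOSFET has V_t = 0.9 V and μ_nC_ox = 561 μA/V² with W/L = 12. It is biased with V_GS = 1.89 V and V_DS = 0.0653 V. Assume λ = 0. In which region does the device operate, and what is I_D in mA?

k_n = μ_nC_ox · (W/L) = 6.732 mA/V².
V_ov = V_GS − V_t = 1.89 − 0.9 = 0.99 V.
Since V_DS = 0.0653 V < V_ov = 0.99 V, the device is in the triode region.
I_D = k_n [V_ov · V_DS − ½ V_DS²] = 6.732 × [0.99 × 0.0653 − 0.5 × 0.0653²] = 0.421 mA.

Triode; I_D = 0.421 mA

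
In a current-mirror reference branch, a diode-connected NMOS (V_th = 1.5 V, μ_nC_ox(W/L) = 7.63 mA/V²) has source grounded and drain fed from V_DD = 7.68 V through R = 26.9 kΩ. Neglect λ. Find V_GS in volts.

With gate tied to drain, V_GS = V_DS ≥ V_GS − V_th, so the device is in saturation.
KCL at the drain: ½ k_n (V_GS − V_th)² = (V_DD − V_GS)/R.
Let x = V_GS − 1.5. Then 103 x² + x − 6.18 = 0, giving x = 0.241 V (positive root), so V_GS = 1.74 V.
I_D = (V_DD − V_GS)/R = (7.68 − 1.74) / 26.9 = 0.221 mA.

V_GS = 1.74 V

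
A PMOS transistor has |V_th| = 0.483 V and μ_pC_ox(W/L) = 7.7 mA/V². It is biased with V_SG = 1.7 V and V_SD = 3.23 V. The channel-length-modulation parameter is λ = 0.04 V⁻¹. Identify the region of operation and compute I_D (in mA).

Saturation; I_D = 6.44 mA

V_ov = V_SG − |V_th| = 1.7 − 0.483 = 1.22 V.
Since V_SD = 3.23 V ≥ V_ov = 1.22 V, the device is in saturation.
I_D = ½ k_p V_ov² (1 + λ V_SD) = 0.5 × 7.7 × 1.22² × (1 + 0.04 × 3.23) = 6.44 mA.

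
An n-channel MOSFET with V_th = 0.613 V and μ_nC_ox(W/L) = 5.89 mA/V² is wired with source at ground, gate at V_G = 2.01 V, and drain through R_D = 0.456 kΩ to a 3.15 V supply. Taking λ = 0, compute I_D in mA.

V_GS = V_G = 2.01 V, so V_ov = 2.01 − 0.613 = 1.4 V.
Assume saturation: I_D = ½ k_n V_ov² = 0.5 × 5.89 × 1.4² = 5.75 mA, giving V_DS = V_DD − I_D R_D = 3.15 − 5.75 × 0.456 = 0.529 V.
But 0.529 V < V_ov = 1.4 V, so the device is actually in triode.
In triode I_D = k_n[V_ov V_DS − ½ V_DS²] and I_D = (V_DD − V_DS)/R_D. Equating: 1.34 V_DS² − 4.752 V_DS + 3.15 = 0, giving V_DS = 0.883 V (the root below V_ov).
I_D = (3.15 − 0.883) / 0.456 = 4.97 mA.

I_D = 4.97 mA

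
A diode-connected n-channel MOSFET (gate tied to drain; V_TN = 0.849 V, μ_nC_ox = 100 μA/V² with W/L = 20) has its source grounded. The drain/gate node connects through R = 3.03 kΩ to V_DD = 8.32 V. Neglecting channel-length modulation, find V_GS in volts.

With gate tied to drain, V_GS = V_DS ≥ V_GS − V_TN, so the device is in saturation.
k_n = μ_nC_ox · (W/L) = 2 mA/V².
KCL at the drain: ½ k_n (V_GS − V_TN)² = (V_DD − V_GS)/R.
Let x = V_GS − 0.849. Then 3.03 x² + x − 7.471 = 0, giving x = 1.41 V (positive root), so V_GS = 2.26 V.
I_D = (V_DD − V_GS)/R = (8.32 − 2.26) / 3.03 = 2 mA.

V_GS = 2.26 V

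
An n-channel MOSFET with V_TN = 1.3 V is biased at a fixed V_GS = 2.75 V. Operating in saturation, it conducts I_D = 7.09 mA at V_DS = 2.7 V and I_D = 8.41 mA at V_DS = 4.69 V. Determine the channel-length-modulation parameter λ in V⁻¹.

λ = 0.125 V⁻¹

With V_GS fixed, I_D ∝ (1 + λ V_DS) in saturation, so I_D2/I_D1 = (1 + λ V_DS2)/(1 + λ V_DS1).
8.41/7.09 = 1.186 = (1 + 4.69 λ)/(1 + 2.7 λ).
Solving: λ (I_D1 V_DS2 − I_D2 V_DS1) = I_D2 − I_D1, so λ = (8.41 − 7.09) / (7.09 × 4.69 − 8.41 × 2.7) = 1.32 / 10.5 = 0.125 V⁻¹.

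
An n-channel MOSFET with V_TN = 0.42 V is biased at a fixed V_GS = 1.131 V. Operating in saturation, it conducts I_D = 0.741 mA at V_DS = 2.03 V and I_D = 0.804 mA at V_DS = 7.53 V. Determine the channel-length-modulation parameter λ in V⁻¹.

With V_GS fixed, I_D ∝ (1 + λ V_DS) in saturation, so I_D2/I_D1 = (1 + λ V_DS2)/(1 + λ V_DS1).
0.804/0.741 = 1.085 = (1 + 7.53 λ)/(1 + 2.03 λ).
Solving: λ (I_D1 V_DS2 − I_D2 V_DS1) = I_D2 − I_D1, so λ = (0.804 − 0.741) / (0.741 × 7.53 − 0.804 × 2.03) = 0.063 / 3.95 = 0.016 V⁻¹.

λ = 0.0160 V⁻¹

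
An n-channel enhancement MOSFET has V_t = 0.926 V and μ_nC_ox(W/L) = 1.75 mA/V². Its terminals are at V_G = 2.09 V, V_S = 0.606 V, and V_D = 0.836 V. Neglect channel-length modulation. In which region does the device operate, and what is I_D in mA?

Triode; I_D = 0.178 mA

V_GS = V_G − V_S = 2.09 − 0.606 = 1.48 V; V_DS = V_D − V_S = 0.836 − 0.606 = 0.23 V.
V_ov = V_GS − V_t = 1.48 − 0.926 = 0.558 V.
Since V_DS = 0.23 V < V_ov = 0.558 V, the device is in the triode region.
I_D = k_n [V_ov · V_DS − ½ V_DS²] = 1.75 × [0.558 × 0.23 − 0.5 × 0.23²] = 0.178 mA.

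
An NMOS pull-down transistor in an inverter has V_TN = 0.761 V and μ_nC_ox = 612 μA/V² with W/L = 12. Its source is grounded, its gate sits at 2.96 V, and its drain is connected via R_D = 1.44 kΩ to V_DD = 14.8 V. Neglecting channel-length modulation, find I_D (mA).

V_GS = V_G = 2.96 V, so V_ov = 2.96 − 0.761 = 2.2 V.
k_n = μ_nC_ox · (W/L) = 7.344 mA/V².
Assume saturation: I_D = ½ k_n V_ov² = 0.5 × 7.344 × 2.2² = 17.8 mA, giving V_DS = V_DD − I_D R_D = 14.8 − 17.8 × 1.44 = -10.8 V.
But -10.8 V < V_ov = 2.2 V, so the device is actually in triode.
In triode I_D = k_n[V_ov V_DS − ½ V_DS²] and I_D = (V_DD − V_DS)/R_D. Equating: 5.29 V_DS² − 24.26 V_DS + 14.8 = 0, giving V_DS = 0.725 V (the root below V_ov).
I_D = (14.8 − 0.725) / 1.44 = 9.77 mA.

I_D = 9.77 mA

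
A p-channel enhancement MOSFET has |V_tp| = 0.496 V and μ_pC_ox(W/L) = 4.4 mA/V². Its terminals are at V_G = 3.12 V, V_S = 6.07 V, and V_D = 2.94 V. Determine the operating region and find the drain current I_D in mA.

Saturation; I_D = 13.2 mA

V_SG = V_S − V_G = 6.07 − 3.12 = 2.95 V; V_SD = V_S − V_D = 6.07 − 2.94 = 3.13 V.
V_ov = V_SG − |V_tp| = 2.95 − 0.496 = 2.45 V.
Since V_SD = 3.13 V ≥ V_ov = 2.45 V, the device is in saturation.
I_D = ½ k_p V_ov² = 0.5 × 4.4 × 2.45² = 13.2 mA.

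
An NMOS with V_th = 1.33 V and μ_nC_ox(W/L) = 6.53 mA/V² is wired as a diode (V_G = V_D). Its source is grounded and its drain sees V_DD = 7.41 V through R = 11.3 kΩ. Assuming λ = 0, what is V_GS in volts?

With gate tied to drain, V_GS = V_DS ≥ V_GS − V_th, so the device is in saturation.
KCL at the drain: ½ k_n (V_GS − V_th)² = (V_DD − V_GS)/R.
Let x = V_GS − 1.33. Then 36.9 x² + x − 6.08 = 0, giving x = 0.393 V (positive root), so V_GS = 1.72 V.
I_D = (V_DD − V_GS)/R = (7.41 − 1.72) / 11.3 = 0.503 mA.

V_GS = 1.72 V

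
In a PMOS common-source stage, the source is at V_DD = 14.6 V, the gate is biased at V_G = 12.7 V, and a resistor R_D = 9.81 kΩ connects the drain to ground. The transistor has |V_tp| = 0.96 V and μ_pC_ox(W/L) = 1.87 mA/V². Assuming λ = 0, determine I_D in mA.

V_SG = V_DD − V_G = 14.6 − 12.7 = 1.9 V, so V_ov = 1.9 − 0.96 = 0.94 V.
Assume saturation: I_D = ½ k_p V_ov² = 0.5 × 1.87 × 0.94² = 0.826 mA, giving V_SD = V_DD − I_D R_D = 14.6 − 0.826 × 9.81 = 6.5 V.
V_SD = 6.5 V ≥ V_ov = 0.94 V, confirming saturation.

I_D = 0.826 mA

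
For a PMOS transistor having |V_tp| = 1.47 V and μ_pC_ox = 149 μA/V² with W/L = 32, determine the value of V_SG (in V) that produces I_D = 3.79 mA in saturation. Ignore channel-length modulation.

k_p = μ_pC_ox · (W/L) = 4.768 mA/V².
In saturation I_D = ½ k_p (V_SG − |V_tp|)², so V_SG − |V_tp| = √(2 I_D / k_p) = √(2 × 3.79 / 4.768) = 1.26 V.
V_SG = 1.47 + 1.26 = 2.73 V.

V_SG = 2.73 V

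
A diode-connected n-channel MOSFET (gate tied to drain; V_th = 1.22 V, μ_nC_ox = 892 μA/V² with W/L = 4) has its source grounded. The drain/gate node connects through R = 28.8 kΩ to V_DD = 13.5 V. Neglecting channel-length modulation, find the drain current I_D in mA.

With gate tied to drain, V_GS = V_DS ≥ V_GS − V_th, so the device is in saturation.
k_n = μ_nC_ox · (W/L) = 3.568 mA/V².
KCL at the drain: ½ k_n (V_GS − V_th)² = (V_DD − V_GS)/R.
Let x = V_GS − 1.22. Then 51.4 x² + x − 12.28 = 0, giving x = 0.479 V (positive root), so V_GS = 1.7 V.
I_D = (V_DD − V_GS)/R = (13.5 − 1.7) / 28.8 = 0.41 mA.

I_D = 0.410 mA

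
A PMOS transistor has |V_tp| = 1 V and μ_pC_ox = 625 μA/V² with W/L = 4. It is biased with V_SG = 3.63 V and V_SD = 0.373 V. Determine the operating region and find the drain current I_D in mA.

Triode; I_D = 2.28 mA

k_p = μ_pC_ox · (W/L) = 2.5 mA/V².
V_ov = V_SG − |V_tp| = 3.63 − 1 = 2.63 V.
Since V_SD = 0.373 V < V_ov = 2.63 V, the device is in the triode region.
I_D = k_p [V_ov · V_SD − ½ V_SD²] = 2.5 × [2.63 × 0.373 − 0.5 × 0.373²] = 2.28 mA.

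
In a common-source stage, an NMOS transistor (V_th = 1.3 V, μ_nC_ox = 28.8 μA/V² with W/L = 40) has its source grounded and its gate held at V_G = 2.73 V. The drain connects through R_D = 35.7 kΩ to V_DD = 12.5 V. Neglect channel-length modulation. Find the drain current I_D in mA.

I_D = 0.344 mA

V_GS = V_G = 2.73 V, so V_ov = 2.73 − 1.3 = 1.43 V.
k_n = μ_nC_ox · (W/L) = 1.152 mA/V².
Assume saturation: I_D = ½ k_n V_ov² = 0.5 × 1.152 × 1.43² = 1.18 mA, giving V_DS = V_DD − I_D R_D = 12.5 − 1.18 × 35.7 = -29.5 V.
But -29.5 V < V_ov = 1.43 V, so the device is actually in triode.
In triode I_D = k_n[V_ov V_DS − ½ V_DS²] and I_D = (V_DD − V_DS)/R_D. Equating: 20.6 V_DS² − 59.81 V_DS + 12.5 = 0, giving V_DS = 0.227 V (the root below V_ov).
I_D = (12.5 − 0.227) / 35.7 = 0.344 mA.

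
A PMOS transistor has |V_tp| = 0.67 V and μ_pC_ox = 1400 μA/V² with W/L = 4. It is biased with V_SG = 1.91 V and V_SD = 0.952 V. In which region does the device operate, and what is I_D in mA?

k_p = μ_pC_ox · (W/L) = 5.6 mA/V².
V_ov = V_SG − |V_tp| = 1.91 − 0.67 = 1.24 V.
Since V_SD = 0.952 V < V_ov = 1.24 V, the device is in the triode region.
I_D = k_p [V_ov · V_SD − ½ V_SD²] = 5.6 × [1.24 × 0.952 − 0.5 × 0.952²] = 4.07 mA.

Triode; I_D = 4.07 mA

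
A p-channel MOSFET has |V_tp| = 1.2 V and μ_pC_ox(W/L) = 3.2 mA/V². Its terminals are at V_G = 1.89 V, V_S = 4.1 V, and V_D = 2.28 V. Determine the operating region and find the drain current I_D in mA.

V_SG = V_S − V_G = 4.1 − 1.89 = 2.21 V; V_SD = V_S − V_D = 4.1 − 2.28 = 1.82 V.
V_ov = V_SG − |V_tp| = 2.21 − 1.2 = 1.01 V.
Since V_SD = 1.82 V ≥ V_ov = 1.01 V, the device is in saturation.
I_D = ½ k_p V_ov² = 0.5 × 3.2 × 1.01² = 1.63 mA.

Saturation; I_D = 1.63 mA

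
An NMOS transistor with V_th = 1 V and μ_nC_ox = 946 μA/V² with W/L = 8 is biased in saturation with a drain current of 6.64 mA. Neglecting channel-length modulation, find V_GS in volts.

k_n = μ_nC_ox · (W/L) = 7.568 mA/V².
In saturation I_D = ½ k_n (V_GS − V_th)², so V_GS − V_th = √(2 I_D / k_n) = √(2 × 6.64 / 7.568) = 1.32 V.
V_GS = 1 + 1.32 = 2.32 V.

V_GS = 2.32 V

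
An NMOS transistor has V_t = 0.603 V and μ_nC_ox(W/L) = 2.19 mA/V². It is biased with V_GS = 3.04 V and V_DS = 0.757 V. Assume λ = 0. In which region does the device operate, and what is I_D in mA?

V_ov = V_GS − V_t = 3.04 − 0.603 = 2.44 V.
Since V_DS = 0.757 V < V_ov = 2.44 V, the device is in the triode region.
I_D = k_n [V_ov · V_DS − ½ V_DS²] = 2.19 × [2.44 × 0.757 − 0.5 × 0.757²] = 3.41 mA.

Triode; I_D = 3.41 mA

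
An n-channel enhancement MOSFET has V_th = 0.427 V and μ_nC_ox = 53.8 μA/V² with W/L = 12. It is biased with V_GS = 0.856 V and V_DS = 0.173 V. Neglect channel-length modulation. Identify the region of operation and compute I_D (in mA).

Triode; I_D = 0.0383 mA

k_n = μ_nC_ox · (W/L) = 0.6456 mA/V².
V_ov = V_GS − V_th = 0.856 − 0.427 = 0.429 V.
Since V_DS = 0.173 V < V_ov = 0.429 V, the device is in the triode region.
I_D = k_n [V_ov · V_DS − ½ V_DS²] = 0.6456 × [0.429 × 0.173 − 0.5 × 0.173²] = 0.0383 mA.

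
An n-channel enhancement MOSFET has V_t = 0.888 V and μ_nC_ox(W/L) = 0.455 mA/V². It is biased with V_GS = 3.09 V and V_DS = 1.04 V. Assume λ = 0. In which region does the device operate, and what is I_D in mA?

Triode; I_D = 0.796 mA

V_ov = V_GS − V_t = 3.09 − 0.888 = 2.2 V.
Since V_DS = 1.04 V < V_ov = 2.2 V, the device is in the triode region.
I_D = k_n [V_ov · V_DS − ½ V_DS²] = 0.455 × [2.2 × 1.04 − 0.5 × 1.04²] = 0.796 mA.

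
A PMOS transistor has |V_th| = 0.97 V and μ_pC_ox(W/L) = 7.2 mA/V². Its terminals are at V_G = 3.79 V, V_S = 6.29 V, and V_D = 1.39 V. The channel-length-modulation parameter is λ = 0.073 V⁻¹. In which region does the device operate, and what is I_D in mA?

Saturation; I_D = 11.4 mA

V_SG = V_S − V_G = 6.29 − 3.79 = 2.5 V; V_SD = V_S − V_D = 6.29 − 1.39 = 4.9 V.
V_ov = V_SG − |V_th| = 2.5 − 0.97 = 1.53 V.
Since V_SD = 4.9 V ≥ V_ov = 1.53 V, the device is in saturation.
I_D = ½ k_p V_ov² (1 + λ V_SD) = 0.5 × 7.2 × 1.53² × (1 + 0.073 × 4.9) = 11.4 mA.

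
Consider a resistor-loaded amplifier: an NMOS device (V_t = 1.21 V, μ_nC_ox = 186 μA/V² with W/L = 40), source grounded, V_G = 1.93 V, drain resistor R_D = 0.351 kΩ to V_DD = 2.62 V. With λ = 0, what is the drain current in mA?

V_GS = V_G = 1.93 V, so V_ov = 1.93 − 1.21 = 0.72 V.
k_n = μ_nC_ox · (W/L) = 7.44 mA/V².
Assume saturation: I_D = ½ k_n V_ov² = 0.5 × 7.44 × 0.72² = 1.93 mA, giving V_DS = V_DD − I_D R_D = 2.62 − 1.93 × 0.351 = 1.94 V.
V_DS = 1.94 V ≥ V_ov = 0.72 V, confirming saturation.

I_D = 1.93 mA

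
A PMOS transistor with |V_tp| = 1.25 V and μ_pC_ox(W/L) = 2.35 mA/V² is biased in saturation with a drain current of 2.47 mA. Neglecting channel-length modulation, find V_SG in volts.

In saturation I_D = ½ k_p (V_SG − |V_tp|)², so V_SG − |V_tp| = √(2 I_D / k_p) = √(2 × 2.47 / 2.35) = 1.45 V.
V_SG = 1.25 + 1.45 = 2.7 V.

V_SG = 2.70 V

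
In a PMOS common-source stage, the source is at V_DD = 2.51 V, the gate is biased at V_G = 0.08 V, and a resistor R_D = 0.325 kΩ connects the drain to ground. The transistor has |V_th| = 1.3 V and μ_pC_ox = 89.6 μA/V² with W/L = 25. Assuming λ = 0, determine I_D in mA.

V_SG = V_DD − V_G = 2.51 − 0.08 = 2.43 V, so V_ov = 2.43 − 1.3 = 1.13 V.
k_p = μ_pC_ox · (W/L) = 2.24 mA/V².
Assume saturation: I_D = ½ k_p V_ov² = 0.5 × 2.24 × 1.13² = 1.43 mA, giving V_SD = V_DD − I_D R_D = 2.51 − 1.43 × 0.325 = 2.05 V.
V_SD = 2.05 V ≥ V_ov = 1.13 V, confirming saturation.

I_D = 1.43 mA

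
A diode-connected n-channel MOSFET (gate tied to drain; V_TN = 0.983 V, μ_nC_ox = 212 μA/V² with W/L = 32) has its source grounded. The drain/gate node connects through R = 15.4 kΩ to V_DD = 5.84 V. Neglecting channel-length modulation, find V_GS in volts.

V_GS = 1.28 V

With gate tied to drain, V_GS = V_DS ≥ V_GS − V_TN, so the device is in saturation.
k_n = μ_nC_ox · (W/L) = 6.784 mA/V².
KCL at the drain: ½ k_n (V_GS − V_TN)² = (V_DD − V_GS)/R.
Let x = V_GS − 0.983. Then 52.2 x² + x − 4.857 = 0, giving x = 0.296 V (positive root), so V_GS = 1.28 V.
I_D = (V_DD − V_GS)/R = (5.84 − 1.28) / 15.4 = 0.296 mA.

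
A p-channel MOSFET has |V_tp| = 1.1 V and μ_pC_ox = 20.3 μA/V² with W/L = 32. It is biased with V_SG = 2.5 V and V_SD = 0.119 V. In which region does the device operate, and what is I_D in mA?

k_p = μ_pC_ox · (W/L) = 0.6496 mA/V².
V_ov = V_SG − |V_tp| = 2.5 − 1.1 = 1.4 V.
Since V_SD = 0.119 V < V_ov = 1.4 V, the device is in the triode region.
I_D = k_p [V_ov · V_SD − ½ V_SD²] = 0.6496 × [1.4 × 0.119 − 0.5 × 0.119²] = 0.104 mA.

Triode; I_D = 0.104 mA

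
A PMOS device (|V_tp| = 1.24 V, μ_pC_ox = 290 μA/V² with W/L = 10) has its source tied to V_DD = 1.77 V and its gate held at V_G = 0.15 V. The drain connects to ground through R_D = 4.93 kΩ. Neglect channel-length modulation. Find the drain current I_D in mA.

V_SG = V_DD − V_G = 1.77 − 0.15 = 1.62 V, so V_ov = 1.62 − 1.24 = 0.38 V.
k_p = μ_pC_ox · (W/L) = 2.9 mA/V².
Assume saturation: I_D = ½ k_p V_ov² = 0.5 × 2.9 × 0.38² = 0.209 mA, giving V_SD = V_DD − I_D R_D = 1.77 − 0.209 × 4.93 = 0.738 V.
V_SD = 0.738 V ≥ V_ov = 0.38 V, confirming saturation.

I_D = 0.209 mA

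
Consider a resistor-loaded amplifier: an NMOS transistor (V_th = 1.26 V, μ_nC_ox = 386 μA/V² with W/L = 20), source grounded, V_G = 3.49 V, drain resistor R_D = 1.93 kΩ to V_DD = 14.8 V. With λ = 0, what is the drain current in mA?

V_GS = V_G = 3.49 V, so V_ov = 3.49 − 1.26 = 2.23 V.
k_n = μ_nC_ox · (W/L) = 7.72 mA/V².
Assume saturation: I_D = ½ k_n V_ov² = 0.5 × 7.72 × 2.23² = 19.2 mA, giving V_DS = V_DD − I_D R_D = 14.8 − 19.2 × 1.93 = -22.2 V.
But -22.2 V < V_ov = 2.23 V, so the device is actually in triode.
In triode I_D = k_n[V_ov V_DS − ½ V_DS²] and I_D = (V_DD − V_DS)/R_D. Equating: 7.45 V_DS² − 34.23 V_DS + 14.8 = 0, giving V_DS = 0.483 V (the root below V_ov).
I_D = (14.8 − 0.483) / 1.93 = 7.42 mA.

I_D = 7.42 mA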